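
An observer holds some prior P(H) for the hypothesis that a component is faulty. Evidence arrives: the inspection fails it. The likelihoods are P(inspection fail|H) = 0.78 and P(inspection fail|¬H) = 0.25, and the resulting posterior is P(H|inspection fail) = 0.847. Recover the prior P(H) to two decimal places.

In odds form, posterior odds = prior odds × likelihood ratio, so prior odds = posterior odds ÷ LR.
Posterior odds = 0.847/(1−0.847) = 5.5359. LR = 0.78/0.25 = 3.1200.
Prior odds = 5.5359/3.1200 = 1.7743, so P(H) = 1.7743/(1+1.7743) ≈ 0.64.

P(H) = 0.64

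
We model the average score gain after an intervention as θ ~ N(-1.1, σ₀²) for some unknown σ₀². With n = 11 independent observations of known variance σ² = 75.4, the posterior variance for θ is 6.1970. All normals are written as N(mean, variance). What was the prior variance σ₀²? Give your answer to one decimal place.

σ₀² = 64.6

For the Normal–Normal model with known σ², precisions add: τ_n = τ₀ + n/σ².
So 1/σ₀² = 1/6.1970 − 11/75.4 = 0.161368 − 0.145889 = 0.015479.
Hence σ₀² = 1/0.015479 ≈ 64.6.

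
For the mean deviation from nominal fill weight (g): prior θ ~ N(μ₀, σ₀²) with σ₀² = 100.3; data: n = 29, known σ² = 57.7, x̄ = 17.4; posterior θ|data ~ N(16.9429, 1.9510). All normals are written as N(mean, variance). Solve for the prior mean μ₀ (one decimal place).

The posterior mean is a precision-weighted average: μ_n = (τ₀μ₀ + τ_data·x̄)/(τ₀+τ_data), with τ₀=1/σ₀² and τ_data=n/σ².
Here τ₀ = 1/100.3 = 0.009970 and τ_data = 29/57.7 = 0.502600, so τ_n = 0.512570.
Rearranging for μ₀: μ₀ = (μ_n·τ_n − τ_data·x̄)/τ₀ = (16.9429·0.512570 − 0.502600·17.4) / 0.009970 = -0.060818/0.009970 ≈ -6.1.

μ₀ = -6.1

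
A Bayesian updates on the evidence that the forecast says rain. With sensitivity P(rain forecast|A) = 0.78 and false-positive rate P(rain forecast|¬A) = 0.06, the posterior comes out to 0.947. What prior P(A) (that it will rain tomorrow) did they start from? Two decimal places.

In odds form, posterior odds = prior odds × likelihood ratio, so prior odds = posterior odds ÷ LR.
Posterior odds = 0.947/(1−0.947) = 17.8679. LR = 0.78/0.06 = 13.0000.
Prior odds = 17.8679/13.0000 = 1.3745, so P(A) = 1.3745/(1+1.3745) ≈ 0.58.

P(A) = 0.58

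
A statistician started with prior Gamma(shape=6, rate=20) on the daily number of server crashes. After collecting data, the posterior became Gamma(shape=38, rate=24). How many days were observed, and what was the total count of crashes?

n = 4 days with total 32 crashes

Gamma–Poisson conjugacy: posterior shape = α + Σxᵢ, posterior rate = β + n.
Matching: Σxᵢ = 38 − 6 = 32 and n = 24 − 20 = 4.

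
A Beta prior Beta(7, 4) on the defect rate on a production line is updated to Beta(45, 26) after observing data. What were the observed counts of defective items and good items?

38 defective items and 22 good items

Beta is conjugate to the binomial likelihood: posterior = Beta(a+s, b+f).
Match parameters: s=45−7=38, f=26−4=22.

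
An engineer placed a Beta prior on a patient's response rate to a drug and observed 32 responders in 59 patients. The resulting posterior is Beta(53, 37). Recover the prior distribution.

Beta(21, 10)

A Beta(α, β) prior with s successes and f failures in binomial data gives a Beta(α+s, β+f) posterior.
So α = 53 − 32 = 21 and β = 37 − 27 = 10.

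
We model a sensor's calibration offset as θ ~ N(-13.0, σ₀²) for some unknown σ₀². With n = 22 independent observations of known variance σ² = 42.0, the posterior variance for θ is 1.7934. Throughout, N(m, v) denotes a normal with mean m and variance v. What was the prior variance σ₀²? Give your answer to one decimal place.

σ₀² = 29.6

For the Normal–Normal model with known σ², precisions add: τ_n = τ₀ + n/σ².
So 1/σ₀² = 1/1.7934 − 22/42.0 = 0.557600 − 0.523810 = 0.033790.
Hence σ₀² = 1/0.033790 ≈ 29.6.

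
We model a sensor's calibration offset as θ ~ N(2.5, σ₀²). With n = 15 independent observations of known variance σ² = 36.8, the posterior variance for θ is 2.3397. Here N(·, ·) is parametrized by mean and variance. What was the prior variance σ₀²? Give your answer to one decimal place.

Posterior precision equals prior precision plus data precision: 1/σ_n² = 1/σ₀² + n/σ².
So 1/σ₀² = 1/2.3397 − 15/36.8 = 0.427405 − 0.407609 = 0.019796.
Hence σ₀² = 1/0.019796 ≈ 50.5.

σ₀² = 50.5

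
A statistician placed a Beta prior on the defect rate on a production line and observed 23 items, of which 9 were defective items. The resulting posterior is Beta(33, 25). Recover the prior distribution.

Beta(24, 11)

Beta is conjugate to the binomial likelihood: posterior = Beta(α+s, β+f).
Subtract the data counts: 33−9=24, 25−14=11.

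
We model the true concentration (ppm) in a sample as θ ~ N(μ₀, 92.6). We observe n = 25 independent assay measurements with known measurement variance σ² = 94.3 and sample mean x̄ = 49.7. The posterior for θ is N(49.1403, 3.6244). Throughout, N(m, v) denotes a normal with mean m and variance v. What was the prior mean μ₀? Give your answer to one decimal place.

The posterior mean is a precision-weighted average: μ_n = (τ₀μ₀ + τ_data·x̄)/(τ₀+τ_data), with τ₀=1/σ₀² and τ_data=n/σ².
Here τ₀ = 1/92.6 = 0.010799 and τ_data = 25/94.3 = 0.265111, so τ_n = 0.275910.
Rearranging for μ₀: μ₀ = (μ_n·τ_n − τ_data·x̄)/τ₀ = (49.1403·0.275910 − 0.265111·49.7) / 0.010799 = 0.382283/0.010799 ≈ 35.4.

μ₀ = 35.4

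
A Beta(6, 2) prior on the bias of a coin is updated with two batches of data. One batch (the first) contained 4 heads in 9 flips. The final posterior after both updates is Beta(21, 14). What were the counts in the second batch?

11 heads and 7 tails

Because Beta–binomial updating is additive in the counts, the combined data contributed (α_post−α_prior, β_post−β_prior) successes and failures.
Total across both batches: 21−6=15 heads, 14−2=12 tails.
Subtract the first batch: 15−4=11 heads and 12−5=7 tails.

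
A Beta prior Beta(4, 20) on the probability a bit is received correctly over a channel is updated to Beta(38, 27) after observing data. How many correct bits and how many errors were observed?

Under Beta–binomial conjugacy the posterior parameters are (a+s, b+f).
So s = 38 − 4 = 34 and f = 27 − 20 = 7.

34 correct bits and 7 errors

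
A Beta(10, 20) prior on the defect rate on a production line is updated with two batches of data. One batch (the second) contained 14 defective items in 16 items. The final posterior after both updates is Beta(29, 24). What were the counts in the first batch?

5 defective items and 2 good items

Sequential conjugate updates are equivalent to a single update on the pooled data, so total successes = posterior α − prior α and total failures = posterior β − prior β.
Total across both batches: 29−10=19 defective items, 24−20=4 good items.
Subtract the second batch: 19−14=5 defective items and 4−2=2 good items.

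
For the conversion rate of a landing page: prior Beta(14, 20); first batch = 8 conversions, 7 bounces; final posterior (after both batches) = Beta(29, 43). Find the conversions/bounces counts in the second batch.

7 conversions and 16 bounces

Because Beta–binomial updating is additive in the counts, the combined data contributed (α_post−α_prior, β_post−β_prior) successes and failures.
Total across both batches: 29−14=15 conversions, 43−20=23 bounces.
Subtract the first batch: 15−8=7 conversions and 23−7=16 bounces.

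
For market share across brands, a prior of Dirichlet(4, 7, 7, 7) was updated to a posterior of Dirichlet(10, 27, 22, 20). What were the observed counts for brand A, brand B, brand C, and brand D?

For a Dirichlet(α) prior with multinomial counts c, the posterior is Dirichlet(α + c) componentwise.
Counts are posterior − prior componentwise: 10−4=6, 27−7=20, 22−7=15, 20−7=13.

counts (6, 20, 15, 13)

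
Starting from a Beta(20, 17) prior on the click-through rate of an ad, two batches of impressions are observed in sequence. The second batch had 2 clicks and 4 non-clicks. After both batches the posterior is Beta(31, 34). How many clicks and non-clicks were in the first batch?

9 clicks and 13 non-clicks

Because Beta–binomial updating is additive in the counts, the combined data contributed (α_post−α_prior, β_post−β_prior) successes and failures.
Total across both batches: 31−20=11 clicks, 34−17=17 non-clicks.
Subtract the second batch: 11−2=9 clicks and 17−4=13 non-clicks.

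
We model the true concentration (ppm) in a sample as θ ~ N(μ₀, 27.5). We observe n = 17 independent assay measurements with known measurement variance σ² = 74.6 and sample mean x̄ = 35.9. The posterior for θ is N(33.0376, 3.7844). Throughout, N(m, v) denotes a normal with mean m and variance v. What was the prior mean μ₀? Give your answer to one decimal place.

μ₀ = 15.1

The posterior mean is a precision-weighted average: μ_n = (τ₀μ₀ + τ_data·x̄)/(τ₀+τ_data), with τ₀=1/σ₀² and τ_data=n/σ².
Here τ₀ = 1/27.5 = 0.036364 and τ_data = 17/74.6 = 0.227882, so τ_n = 0.264246.
Rearranging for μ₀: μ₀ = (μ_n·τ_n − τ_data·x̄)/τ₀ = (33.0376·0.264246 − 0.227882·35.9) / 0.036364 = 0.549090/0.036364 ≈ 15.1.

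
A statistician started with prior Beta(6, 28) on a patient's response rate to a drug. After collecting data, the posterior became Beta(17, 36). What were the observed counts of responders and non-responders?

Under Beta–binomial conjugacy the posterior parameters are (a+s, b+f).
Match parameters: s=17−6=11, f=36−28=8.

11 responders and 8 non-responders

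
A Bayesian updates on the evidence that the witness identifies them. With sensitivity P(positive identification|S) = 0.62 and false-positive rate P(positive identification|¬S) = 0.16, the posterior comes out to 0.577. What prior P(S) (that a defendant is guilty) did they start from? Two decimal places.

In odds form, posterior odds = prior odds × likelihood ratio, so prior odds = posterior odds ÷ LR.
Posterior odds = 0.577/(1−0.577) = 1.3641. LR = 0.62/0.16 = 3.8750.
Prior odds = 1.3641/3.8750 = 0.3520, so P(S) = 0.3520/(1+0.3520) ≈ 0.26.

P(S) = 0.26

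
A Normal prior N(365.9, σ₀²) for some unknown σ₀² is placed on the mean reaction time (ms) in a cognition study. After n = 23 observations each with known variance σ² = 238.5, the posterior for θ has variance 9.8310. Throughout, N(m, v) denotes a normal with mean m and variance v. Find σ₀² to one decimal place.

For the Normal–Normal model with known σ², precisions add: τ_n = τ₀ + n/σ².
So 1/σ₀² = 1/9.8310 − 23/238.5 = 0.101719 − 0.096436 = 0.005283.
Hence σ₀² = 1/0.005283 ≈ 189.3.

σ₀² = 189.3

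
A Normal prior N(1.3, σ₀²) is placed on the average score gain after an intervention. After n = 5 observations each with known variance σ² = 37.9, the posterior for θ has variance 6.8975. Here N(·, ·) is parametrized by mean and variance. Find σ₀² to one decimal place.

For the Normal–Normal model with known σ², precisions add: τ_n = τ₀ + n/σ².
So 1/σ₀² = 1/6.8975 − 5/37.9 = 0.144980 − 0.131926 = 0.013054.
Hence σ₀² = 1/0.013054 ≈ 76.6.

σ₀² = 76.6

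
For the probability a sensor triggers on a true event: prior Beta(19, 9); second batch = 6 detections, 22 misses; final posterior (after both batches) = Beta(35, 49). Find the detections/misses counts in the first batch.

Because Beta–binomial updating is additive in the counts, the combined data contributed (α_post−α_prior, β_post−β_prior) successes and failures.
Total across both batches: 35−19=16 detections, 49−9=40 misses.
Subtract the second batch: 16−6=10 detections and 40−22=18 misses.

10 detections and 18 misses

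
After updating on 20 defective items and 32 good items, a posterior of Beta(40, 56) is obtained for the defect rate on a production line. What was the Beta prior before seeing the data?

Beta(20, 24)

A Beta(a, b) prior with s successes and f failures in binomial data gives a Beta(a+s, b+f) posterior.
So a = 40 − 20 = 20 and b = 56 − 32 = 24.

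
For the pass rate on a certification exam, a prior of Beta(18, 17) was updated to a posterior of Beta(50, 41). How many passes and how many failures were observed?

Under Beta–binomial conjugacy the posterior parameters are (α+s, β+f).
So s = 50 − 18 = 32 and f = 41 − 17 = 24.

32 passes and 24 failures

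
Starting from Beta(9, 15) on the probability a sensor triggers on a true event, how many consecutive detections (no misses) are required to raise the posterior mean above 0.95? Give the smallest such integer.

k = 277

After k detections and 0 misses the posterior is Beta(9+k, 15), with mean (9+k)/(9+15+k).
Set (9+k)/(24+k) > 0.95 and solve: k > (0.95·24 − 9)/(1 − 0.95) = 276.000.
The smallest integer exceeding 276.000 is 277, and checking k=277: (286)/(301) = 0.9502 > 0.95.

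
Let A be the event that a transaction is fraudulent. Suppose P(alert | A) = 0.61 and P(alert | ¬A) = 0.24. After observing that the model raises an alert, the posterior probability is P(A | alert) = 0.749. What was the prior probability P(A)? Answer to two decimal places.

P(A) = 0.54

In odds form, posterior odds = prior odds × likelihood ratio, so prior odds = posterior odds ÷ LR.
Posterior odds = 0.749/(1−0.749) = 2.9841. LR = 0.61/0.24 = 2.5417.
Prior odds = 2.9841/2.5417 = 1.1741, so P(A) = 1.1741/(1+1.1741) ≈ 0.54.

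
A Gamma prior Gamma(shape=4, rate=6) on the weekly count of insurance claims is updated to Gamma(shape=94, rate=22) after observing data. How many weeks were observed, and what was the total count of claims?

Gamma–Poisson conjugacy: posterior shape = α + Σxᵢ, posterior rate = β + n.
Matching: Σxᵢ = 94 − 4 = 90 and n = 22 − 6 = 16.

n = 16 weeks with total 90 claims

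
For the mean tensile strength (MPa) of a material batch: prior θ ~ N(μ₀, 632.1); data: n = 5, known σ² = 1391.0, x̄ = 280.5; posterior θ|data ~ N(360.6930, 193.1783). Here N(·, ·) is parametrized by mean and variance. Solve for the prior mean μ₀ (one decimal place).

With known observation variance, the Normal–Normal posterior has precision τ_n = τ₀ + n/σ² and mean μ_n = (τ₀μ₀ + (n/σ²)x̄)/τ_n.
Here τ₀ = 1/632.1 = 0.001582 and τ_data = 5/1391.0 = 0.003595, so τ_n = 0.005177.
Rearranging for μ₀: μ₀ = (μ_n·τ_n − τ_data·x̄)/τ₀ = (360.6930·0.005177 − 0.003595·280.5) / 0.001582 = 0.858910/0.001582 ≈ 542.9.

μ₀ = 542.9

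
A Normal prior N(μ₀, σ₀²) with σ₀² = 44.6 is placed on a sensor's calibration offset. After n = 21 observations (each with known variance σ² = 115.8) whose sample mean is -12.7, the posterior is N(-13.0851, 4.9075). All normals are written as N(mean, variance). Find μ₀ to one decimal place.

The posterior mean is a precision-weighted average: μ_n = (τ₀μ₀ + τ_data·x̄)/(τ₀+τ_data), with τ₀=1/σ₀² and τ_data=n/σ².
Here τ₀ = 1/44.6 = 0.022422 and τ_data = 21/115.8 = 0.181347, so τ_n = 0.203769.
Rearranging for μ₀: μ₀ = (μ_n·τ_n − τ_data·x̄)/τ₀ = (-13.0851·0.203769 − 0.181347·-12.7) / 0.022422 = -0.363231/0.022422 ≈ -16.2.

μ₀ = -16.2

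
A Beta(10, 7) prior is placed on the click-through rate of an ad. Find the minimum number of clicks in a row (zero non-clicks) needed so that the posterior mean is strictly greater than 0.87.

After k clicks and 0 non-clicks the posterior is Beta(10+k, 7), with mean (10+k)/(10+7+k).
Set (10+k)/(17+k) > 0.87 and solve: k > (0.87·17 − 10)/(1 − 0.87) = 36.846.
The smallest integer exceeding 36.846 is 37.

k = 37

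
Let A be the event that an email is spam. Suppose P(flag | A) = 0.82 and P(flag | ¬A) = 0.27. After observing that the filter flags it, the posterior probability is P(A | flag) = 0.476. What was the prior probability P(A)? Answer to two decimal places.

Bayes' rule in odds form gives O(A|E) = O(A)·[P(E|A)/P(E|¬A)], hence O(A) = O(A|E)/LR.
Posterior odds = 0.476/(1−0.476) = 0.9084. LR = 0.82/0.27 = 3.0370.
Prior odds = 0.9084/3.0370 = 0.2991, so P(A) = 0.2991/(1+0.2991) ≈ 0.23.

P(A) = 0.23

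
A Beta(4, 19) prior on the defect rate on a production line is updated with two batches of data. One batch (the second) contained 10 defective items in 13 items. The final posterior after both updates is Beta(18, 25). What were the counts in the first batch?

4 defective items and 3 good items

Because Beta–binomial updating is additive in the counts, the combined data contributed (α_post−α_prior, β_post−β_prior) successes and failures.
Total across both batches: 18−4=14 defective items, 25−19=6 good items.
Subtract the second batch: 14−10=4 defective items and 6−3=3 good items.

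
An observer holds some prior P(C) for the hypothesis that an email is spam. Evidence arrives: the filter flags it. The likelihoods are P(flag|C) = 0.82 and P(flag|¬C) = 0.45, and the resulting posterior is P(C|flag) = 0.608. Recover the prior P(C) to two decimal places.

P(C) = 0.46

Bayes' rule in odds form gives O(C|E) = O(C)·[P(E|C)/P(E|¬C)], hence O(C) = O(C|E)/LR.
Posterior odds = 0.608/(1−0.608) = 1.5510. LR = 0.82/0.45 = 1.8222.
Prior odds = 1.5510/1.8222 = 0.8512, so P(C) = 0.8512/(1+0.8512) ≈ 0.46.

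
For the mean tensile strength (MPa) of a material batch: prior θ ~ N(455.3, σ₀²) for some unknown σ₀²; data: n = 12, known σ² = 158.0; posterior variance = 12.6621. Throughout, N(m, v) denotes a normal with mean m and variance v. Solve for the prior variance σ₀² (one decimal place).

For the Normal–Normal model with known σ², precisions add: τ_n = τ₀ + n/σ².
So 1/σ₀² = 1/12.6621 − 12/158.0 = 0.078976 − 0.075949 = 0.003027.
Hence σ₀² = 1/0.003027 ≈ 330.4.

σ₀² = 330.4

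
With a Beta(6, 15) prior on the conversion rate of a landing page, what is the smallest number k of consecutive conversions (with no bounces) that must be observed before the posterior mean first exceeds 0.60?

k = 17

After k conversions and 0 bounces the posterior is Beta(6+k, 15), with mean (6+k)/(6+15+k).
Set (6+k)/(21+k) > 0.60 and solve: k > (0.60·21 − 6)/(1 − 0.60) = 16.500.
The smallest integer exceeding 16.500 is 17, and checking k=17: (23)/(38) = 0.6053 > 0.60.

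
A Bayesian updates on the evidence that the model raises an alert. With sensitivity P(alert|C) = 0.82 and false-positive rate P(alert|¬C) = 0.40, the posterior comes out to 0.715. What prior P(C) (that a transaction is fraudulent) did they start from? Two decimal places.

P(C) = 0.55

Bayes' rule in odds form gives O(C|E) = O(C)·[P(E|C)/P(E|¬C)], hence O(C) = O(C|E)/LR.
Posterior odds = 0.715/(1−0.715) = 2.5088. LR = 0.82/0.40 = 2.0500.
Prior odds = 2.5088/2.0500 = 1.2238, so P(C) = 1.2238/(1+1.2238) ≈ 0.55.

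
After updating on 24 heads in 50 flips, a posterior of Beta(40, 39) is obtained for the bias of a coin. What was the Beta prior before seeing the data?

Beta is conjugate to the binomial likelihood: posterior = Beta(a+s, b+f).
So a = 40 − 24 = 16 and b = 39 − 26 = 13.

Beta(16, 13)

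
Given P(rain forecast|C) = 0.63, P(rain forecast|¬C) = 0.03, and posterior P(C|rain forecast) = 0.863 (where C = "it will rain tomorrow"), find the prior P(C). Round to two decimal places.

P(C) = 0.23

In odds form, posterior odds = prior odds × likelihood ratio, so prior odds = posterior odds ÷ LR.
Posterior odds = 0.863/(1−0.863) = 6.2993. LR = 0.63/0.03 = 21.0000.
Prior odds = 6.2993/21.0000 = 0.3000, so P(C) = 0.3000/(1+0.3000) ≈ 0.23.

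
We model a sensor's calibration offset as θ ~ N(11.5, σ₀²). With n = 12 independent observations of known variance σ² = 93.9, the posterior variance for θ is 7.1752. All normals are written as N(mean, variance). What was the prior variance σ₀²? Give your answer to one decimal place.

Posterior precision equals prior precision plus data precision: 1/σ_n² = 1/σ₀² + n/σ².
So 1/σ₀² = 1/7.1752 − 12/93.9 = 0.139369 − 0.127796 = 0.011573.
Hence σ₀² = 1/0.011573 ≈ 86.4.

σ₀² = 86.4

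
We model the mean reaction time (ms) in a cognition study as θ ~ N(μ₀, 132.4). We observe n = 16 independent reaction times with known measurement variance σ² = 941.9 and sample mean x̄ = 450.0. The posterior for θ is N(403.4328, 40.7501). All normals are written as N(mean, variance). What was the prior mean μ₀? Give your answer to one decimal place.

The posterior mean is a precision-weighted average: μ_n = (τ₀μ₀ + τ_data·x̄)/(τ₀+τ_data), with τ₀=1/σ₀² and τ_data=n/σ².
Here τ₀ = 1/132.4 = 0.007553 and τ_data = 16/941.9 = 0.016987, so τ_n = 0.024540.
Rearranging for μ₀: μ₀ = (μ_n·τ_n − τ_data·x̄)/τ₀ = (403.4328·0.024540 − 0.016987·450.0) / 0.007553 = 2.256091/0.007553 ≈ 298.7.

μ₀ = 298.7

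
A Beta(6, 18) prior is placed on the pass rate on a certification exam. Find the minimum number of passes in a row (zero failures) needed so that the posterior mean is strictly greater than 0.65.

After k passes and 0 failures the posterior is Beta(6+k, 18), with mean (6+k)/(6+18+k).
Set (6+k)/(24+k) > 0.65 and solve: k > (0.65·24 − 6)/(1 − 0.65) = 27.429.
The smallest integer exceeding 27.429 is 28, and checking k=28: (34)/(52) = 0.6538 > 0.65.

k = 28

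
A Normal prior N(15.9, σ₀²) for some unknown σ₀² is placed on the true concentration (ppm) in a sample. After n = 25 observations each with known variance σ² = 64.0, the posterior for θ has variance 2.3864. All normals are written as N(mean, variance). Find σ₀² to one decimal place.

σ₀² = 35.2

Posterior precision equals prior precision plus data precision: 1/σ_n² = 1/σ₀² + n/σ².
So 1/σ₀² = 1/2.3864 − 25/64.0 = 0.419041 − 0.390625 = 0.028416.
Hence σ₀² = 1/0.028416 ≈ 35.2.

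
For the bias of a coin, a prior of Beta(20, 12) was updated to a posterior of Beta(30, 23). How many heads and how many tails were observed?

Beta is conjugate to the binomial likelihood: posterior = Beta(α+s, β+f).
Match parameters: s=30−20=10, f=23−12=11.

10 heads and 11 tails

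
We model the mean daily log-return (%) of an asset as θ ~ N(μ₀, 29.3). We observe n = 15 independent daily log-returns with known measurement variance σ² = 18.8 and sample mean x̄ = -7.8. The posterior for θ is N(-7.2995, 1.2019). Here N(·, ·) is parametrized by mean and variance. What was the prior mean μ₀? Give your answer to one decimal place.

μ₀ = 4.4

With known observation variance, the Normal–Normal posterior has precision τ_n = τ₀ + n/σ² and mean μ_n = (τ₀μ₀ + (n/σ²)x̄)/τ_n.
Here τ₀ = 1/29.3 = 0.034130 and τ_data = 15/18.8 = 0.797872, so τ_n = 0.832002.
Rearranging for μ₀: μ₀ = (μ_n·τ_n − τ_data·x̄)/τ₀ = (-7.2995·0.832002 − 0.797872·-7.8) / 0.034130 = 0.150203/0.034130 ≈ 4.4.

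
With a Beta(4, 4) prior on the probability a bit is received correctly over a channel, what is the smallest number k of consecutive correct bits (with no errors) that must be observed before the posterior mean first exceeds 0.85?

k = 19

After k correct bits and 0 errors the posterior is Beta(4+k, 4), with mean (4+k)/(4+4+k).
Set (4+k)/(8+k) > 0.85 and solve: k > (0.85·8 − 4)/(1 − 0.85) = 18.667.
The smallest integer exceeding 18.667 is 19.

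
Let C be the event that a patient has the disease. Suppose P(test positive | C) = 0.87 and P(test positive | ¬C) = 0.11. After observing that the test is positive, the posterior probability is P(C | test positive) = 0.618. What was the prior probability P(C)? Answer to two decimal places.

P(C) = 0.17

Bayes' rule in odds form gives O(C|E) = O(C)·[P(E|C)/P(E|¬C)], hence O(C) = O(C|E)/LR.
Posterior odds = 0.618/(1−0.618) = 1.6178. LR = 0.87/0.11 = 7.9091.
Prior odds = 1.6178/7.9091 = 0.2045, so P(C) = 0.2045/(1+0.2045) ≈ 0.17.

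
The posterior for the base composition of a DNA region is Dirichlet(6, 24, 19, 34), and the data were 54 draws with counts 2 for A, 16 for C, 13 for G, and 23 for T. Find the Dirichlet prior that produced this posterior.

Dirichlet(4, 8, 6, 11)

For a Dirichlet(α) prior with multinomial counts c, the posterior is Dirichlet(α + c) componentwise.
Subtract each count from the matching posterior parameter: 6−2=4, 24−16=8, 19−13=6, 34−23=11.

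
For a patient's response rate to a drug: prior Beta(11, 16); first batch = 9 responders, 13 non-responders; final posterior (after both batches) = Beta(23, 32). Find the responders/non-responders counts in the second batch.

Sequential conjugate updates are equivalent to a single update on the pooled data, so total successes = posterior α − prior α and total failures = posterior β − prior β.
Total across both batches: 23−11=12 responders, 32−16=16 non-responders.
Subtract the first batch: 12−9=3 responders and 16−13=3 non-responders.

3 responders and 3 non-responders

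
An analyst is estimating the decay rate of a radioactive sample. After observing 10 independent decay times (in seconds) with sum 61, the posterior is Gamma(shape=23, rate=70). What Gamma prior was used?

For an exponential likelihood with a Gamma(α, β) prior on the rate, n observations with total T give posterior Gamma(α+n, β+T).
So α = 23 − 10 = 13 and β = 70 − 61 = 9.

Gamma(shape=13, rate=9)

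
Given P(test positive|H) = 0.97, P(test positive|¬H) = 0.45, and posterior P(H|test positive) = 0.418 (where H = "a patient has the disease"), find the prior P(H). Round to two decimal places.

Bayes' rule in odds form gives O(H|E) = O(H)·[P(E|H)/P(E|¬H)], hence O(H) = O(H|E)/LR.
Posterior odds = 0.418/(1−0.418) = 0.7182. LR = 0.97/0.45 = 2.1556.
Prior odds = 0.7182/2.1556 = 0.3332, so P(H) = 0.3332/(1+0.3332) ≈ 0.25.

P(H) = 0.25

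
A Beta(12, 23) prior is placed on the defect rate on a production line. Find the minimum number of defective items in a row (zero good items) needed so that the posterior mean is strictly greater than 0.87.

After k defective items and 0 good items the posterior is Beta(12+k, 23), with mean (12+k)/(12+23+k).
Set (12+k)/(35+k) > 0.87 and solve: k > (0.87·35 − 12)/(1 − 0.87) = 141.923.
The smallest integer exceeding 141.923 is 142.

k = 142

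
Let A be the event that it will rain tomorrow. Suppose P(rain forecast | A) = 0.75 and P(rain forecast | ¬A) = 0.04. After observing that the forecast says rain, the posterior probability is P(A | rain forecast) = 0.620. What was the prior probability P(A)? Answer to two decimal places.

P(A) = 0.08

Bayes' rule in odds form gives O(A|E) = O(A)·[P(E|A)/P(E|¬A)], hence O(A) = O(A|E)/LR.
Posterior odds = 0.620/(1−0.620) = 1.6316. LR = 0.75/0.04 = 18.7500.
Prior odds = 1.6316/18.7500 = 0.0870, so P(A) = 0.0870/(1+0.0870) ≈ 0.08.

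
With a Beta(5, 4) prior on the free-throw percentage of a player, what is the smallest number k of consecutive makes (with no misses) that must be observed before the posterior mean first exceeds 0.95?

k = 72

After k makes and 0 misses the posterior is Beta(5+k, 4), with mean (5+k)/(5+4+k).
Set (5+k)/(9+k) > 0.95 and solve: k > (0.95·9 − 5)/(1 − 0.95) = 71.000.
The smallest integer exceeding 71.000 is 72, and checking k=72: (77)/(81) = 0.9506 > 0.95.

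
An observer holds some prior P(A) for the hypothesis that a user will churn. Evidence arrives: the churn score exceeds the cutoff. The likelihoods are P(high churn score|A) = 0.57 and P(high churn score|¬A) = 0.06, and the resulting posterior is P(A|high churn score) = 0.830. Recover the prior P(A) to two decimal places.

P(A) = 0.34

In odds form, posterior odds = prior odds × likelihood ratio, so prior odds = posterior odds ÷ LR.
Posterior odds = 0.830/(1−0.830) = 4.8824. LR = 0.57/0.06 = 9.5000.
Prior odds = 4.8824/9.5000 = 0.5139, so P(A) = 0.5139/(1+0.5139) ≈ 0.34.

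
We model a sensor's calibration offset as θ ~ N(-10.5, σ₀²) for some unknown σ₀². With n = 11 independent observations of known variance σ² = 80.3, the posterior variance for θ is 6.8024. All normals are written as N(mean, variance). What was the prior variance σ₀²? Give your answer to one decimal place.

For the Normal–Normal model with known σ², precisions add: τ_n = τ₀ + n/σ².
So 1/σ₀² = 1/6.8024 − 11/80.3 = 0.147007 − 0.136986 = 0.010021.
Hence σ₀² = 1/0.010021 ≈ 99.8.

σ₀² = 99.8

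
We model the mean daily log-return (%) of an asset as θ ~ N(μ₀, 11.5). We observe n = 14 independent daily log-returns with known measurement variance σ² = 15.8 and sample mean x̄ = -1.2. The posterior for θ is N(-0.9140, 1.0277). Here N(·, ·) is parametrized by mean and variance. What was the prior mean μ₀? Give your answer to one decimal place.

μ₀ = 2.0

With known observation variance, the Normal–Normal posterior has precision τ_n = τ₀ + n/σ² and mean μ_n = (τ₀μ₀ + (n/σ²)x̄)/τ_n.
Here τ₀ = 1/11.5 = 0.086957 and τ_data = 14/15.8 = 0.886076, so τ_n = 0.973033.
Rearranging for μ₀: μ₀ = (μ_n·τ_n − τ_data·x̄)/τ₀ = (-0.9140·0.973033 − 0.886076·-1.2) / 0.086957 = 0.173939/0.086957 ≈ 2.0.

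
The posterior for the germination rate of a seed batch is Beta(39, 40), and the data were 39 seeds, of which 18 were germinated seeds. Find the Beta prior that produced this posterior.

Beta(21, 19)

A Beta(α, β) prior with s successes and f failures in binomial data gives a Beta(α+s, β+f) posterior.
So α = 39 − 18 = 21 and β = 40 − 21 = 19.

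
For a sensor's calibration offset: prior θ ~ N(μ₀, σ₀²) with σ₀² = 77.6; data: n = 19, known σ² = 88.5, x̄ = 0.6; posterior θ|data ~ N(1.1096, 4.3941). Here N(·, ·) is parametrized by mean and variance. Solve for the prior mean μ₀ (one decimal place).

With known observation variance, the Normal–Normal posterior has precision τ_n = τ₀ + n/σ² and mean μ_n = (τ₀μ₀ + (n/σ²)x̄)/τ_n.
Here τ₀ = 1/77.6 = 0.012887 and τ_data = 19/88.5 = 0.214689, so τ_n = 0.227576.
Rearranging for μ₀: μ₀ = (μ_n·τ_n − τ_data·x̄)/τ₀ = (1.1096·0.227576 − 0.214689·0.6) / 0.012887 = 0.123705/0.012887 ≈ 9.6.

μ₀ = 9.6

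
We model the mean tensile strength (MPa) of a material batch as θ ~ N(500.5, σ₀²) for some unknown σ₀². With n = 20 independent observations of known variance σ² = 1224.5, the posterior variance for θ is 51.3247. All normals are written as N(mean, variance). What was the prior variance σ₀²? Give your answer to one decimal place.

For the Normal–Normal model with known σ², precisions add: τ_n = τ₀ + n/σ².
So 1/σ₀² = 1/51.3247 − 20/1224.5 = 0.019484 − 0.016333 = 0.003151.
Hence σ₀² = 1/0.003151 ≈ 317.4.

σ₀² = 317.4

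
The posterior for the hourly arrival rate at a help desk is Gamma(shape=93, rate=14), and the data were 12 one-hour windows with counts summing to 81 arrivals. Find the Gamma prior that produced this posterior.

Gamma(shape=12, rate=2)

A Gamma(α, β) prior (rate parametrization) on a Poisson rate with n observations summing to S gives posterior Gamma(α+S, β+n).
So α = 93 − 81 = 12 and β = 14 − 12 = 2.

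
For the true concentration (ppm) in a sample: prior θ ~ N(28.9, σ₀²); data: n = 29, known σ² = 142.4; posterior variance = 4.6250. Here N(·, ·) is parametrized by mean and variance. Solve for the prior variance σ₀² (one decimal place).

For the Normal–Normal model with known σ², precisions add: τ_n = τ₀ + n/σ².
So 1/σ₀² = 1/4.6250 − 29/142.4 = 0.216216 − 0.203652 = 0.012564.
Hence σ₀² = 1/0.012564 ≈ 79.6.

σ₀² = 79.6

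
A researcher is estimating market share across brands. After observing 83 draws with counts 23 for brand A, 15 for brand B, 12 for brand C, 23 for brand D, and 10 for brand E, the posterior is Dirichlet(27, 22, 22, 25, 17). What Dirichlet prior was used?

For a Dirichlet(α) prior with multinomial counts c, the posterior is Dirichlet(α + c) componentwise.
Subtract each count from the matching posterior parameter: 27−23=4, 22−15=7, 22−12=10, 25−23=2, 17−10=7.

Dirichlet(4, 7, 10, 2, 7)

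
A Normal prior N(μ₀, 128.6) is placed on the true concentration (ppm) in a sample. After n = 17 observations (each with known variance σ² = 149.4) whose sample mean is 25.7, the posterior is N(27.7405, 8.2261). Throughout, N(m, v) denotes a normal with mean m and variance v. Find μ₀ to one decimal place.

μ₀ = 57.6

The posterior mean is a precision-weighted average: μ_n = (τ₀μ₀ + τ_data·x̄)/(τ₀+τ_data), with τ₀=1/σ₀² and τ_data=n/σ².
Here τ₀ = 1/128.6 = 0.007776 and τ_data = 17/149.4 = 0.113788, so τ_n = 0.121564.
Rearranging for μ₀: μ₀ = (μ_n·τ_n − τ_data·x̄)/τ₀ = (27.7405·0.121564 − 0.113788·25.7) / 0.007776 = 0.447895/0.007776 ≈ 57.6.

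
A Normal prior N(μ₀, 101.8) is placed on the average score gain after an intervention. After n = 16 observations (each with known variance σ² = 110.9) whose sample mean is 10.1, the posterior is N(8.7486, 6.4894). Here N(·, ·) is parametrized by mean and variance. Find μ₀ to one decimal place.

μ₀ = -11.1

With known observation variance, the Normal–Normal posterior has precision τ_n = τ₀ + n/σ² and mean μ_n = (τ₀μ₀ + (n/σ²)x̄)/τ_n.
Here τ₀ = 1/101.8 = 0.009823 and τ_data = 16/110.9 = 0.144274, so τ_n = 0.154097.
Rearranging for μ₀: μ₀ = (μ_n·τ_n − τ_data·x̄)/τ₀ = (8.7486·0.154097 − 0.144274·10.1) / 0.009823 = -0.109034/0.009823 ≈ -11.1.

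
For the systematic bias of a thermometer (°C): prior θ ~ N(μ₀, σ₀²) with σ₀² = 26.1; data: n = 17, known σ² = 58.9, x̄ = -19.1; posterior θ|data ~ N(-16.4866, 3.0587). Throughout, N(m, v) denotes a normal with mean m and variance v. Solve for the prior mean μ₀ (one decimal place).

μ₀ = 3.2

The posterior mean is a precision-weighted average: μ_n = (τ₀μ₀ + τ_data·x̄)/(τ₀+τ_data), with τ₀=1/σ₀² and τ_data=n/σ².
Here τ₀ = 1/26.1 = 0.038314 and τ_data = 17/58.9 = 0.288625, so τ_n = 0.326939.
Rearranging for μ₀: μ₀ = (μ_n·τ_n − τ_data·x̄)/τ₀ = (-16.4866·0.326939 − 0.288625·-19.1) / 0.038314 = 0.122625/0.038314 ≈ 3.2.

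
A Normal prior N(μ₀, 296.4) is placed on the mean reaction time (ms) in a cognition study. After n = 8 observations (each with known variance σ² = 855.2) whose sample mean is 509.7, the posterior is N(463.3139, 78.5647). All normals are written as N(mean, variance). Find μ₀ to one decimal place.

μ₀ = 334.7

With known observation variance, the Normal–Normal posterior has precision τ_n = τ₀ + n/σ² and mean μ_n = (τ₀μ₀ + (n/σ²)x̄)/τ_n.
Here τ₀ = 1/296.4 = 0.003374 and τ_data = 8/855.2 = 0.009355, so τ_n = 0.012729.
Rearranging for μ₀: μ₀ = (μ_n·τ_n − τ_data·x̄)/τ₀ = (463.3139·0.012729 − 0.009355·509.7) / 0.003374 = 1.129279/0.003374 ≈ 334.7.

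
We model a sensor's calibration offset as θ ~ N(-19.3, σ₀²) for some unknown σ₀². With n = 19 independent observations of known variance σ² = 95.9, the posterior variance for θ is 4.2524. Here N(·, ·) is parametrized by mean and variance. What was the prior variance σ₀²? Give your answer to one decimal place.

σ₀² = 27.0

For the Normal–Normal model with known σ², precisions add: τ_n = τ₀ + n/σ².
So 1/σ₀² = 1/4.2524 − 19/95.9 = 0.235161 − 0.198123 = 0.037038.
Hence σ₀² = 1/0.037038 ≈ 27.0.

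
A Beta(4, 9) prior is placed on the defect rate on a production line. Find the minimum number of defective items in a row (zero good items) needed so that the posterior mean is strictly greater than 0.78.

k = 28

After k defective items and 0 good items the posterior is Beta(4+k, 9), with mean (4+k)/(4+9+k).
Set (4+k)/(13+k) > 0.78 and solve: k > (0.78·13 − 4)/(1 − 0.78) = 27.909.
The smallest integer exceeding 27.909 is 28.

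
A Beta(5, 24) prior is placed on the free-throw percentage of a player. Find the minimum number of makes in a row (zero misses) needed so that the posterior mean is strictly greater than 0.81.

k = 98

After k makes and 0 misses the posterior is Beta(5+k, 24), with mean (5+k)/(5+24+k).
Set (5+k)/(29+k) > 0.81 and solve: k > (0.81·29 − 5)/(1 − 0.81) = 97.316.
The smallest integer exceeding 97.316 is 98.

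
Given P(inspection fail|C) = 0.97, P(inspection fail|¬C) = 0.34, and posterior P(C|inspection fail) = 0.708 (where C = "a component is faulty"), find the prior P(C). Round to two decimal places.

In odds form, posterior odds = prior odds × likelihood ratio, so prior odds = posterior odds ÷ LR.
Posterior odds = 0.708/(1−0.708) = 2.4247. LR = 0.97/0.34 = 2.8529.
Prior odds = 2.4247/2.8529 = 0.8499, so P(C) = 0.8499/(1+0.8499) ≈ 0.46.

P(C) = 0.46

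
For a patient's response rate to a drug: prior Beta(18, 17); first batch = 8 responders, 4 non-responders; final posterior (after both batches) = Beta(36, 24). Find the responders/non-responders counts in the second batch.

Sequential conjugate updates are equivalent to a single update on the pooled data, so total successes = posterior α − prior α and total failures = posterior β − prior β.
Total across both batches: 36−18=18 responders, 24−17=7 non-responders.
Subtract the first batch: 18−8=10 responders and 7−4=3 non-responders.

10 responders and 3 non-responders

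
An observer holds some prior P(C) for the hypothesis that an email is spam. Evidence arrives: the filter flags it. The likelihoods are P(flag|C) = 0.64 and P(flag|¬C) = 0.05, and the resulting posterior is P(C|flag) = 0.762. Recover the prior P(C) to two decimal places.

Bayes' rule in odds form gives O(C|E) = O(C)·[P(E|C)/P(E|¬C)], hence O(C) = O(C|E)/LR.
Posterior odds = 0.762/(1−0.762) = 3.2017. LR = 0.64/0.05 = 12.8000.
Prior odds = 3.2017/12.8000 = 0.2501, so P(C) = 0.2501/(1+0.2501) ≈ 0.20.

P(C) = 0.20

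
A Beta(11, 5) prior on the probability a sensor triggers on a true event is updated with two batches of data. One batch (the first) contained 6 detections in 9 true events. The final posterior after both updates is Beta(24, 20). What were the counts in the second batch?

Because Beta–binomial updating is additive in the counts, the combined data contributed (α_post−α_prior, β_post−β_prior) successes and failures.
Total across both batches: 24−11=13 detections, 20−5=15 misses.
Subtract the first batch: 13−6=7 detections and 15−3=12 misses.

7 detections and 12 misses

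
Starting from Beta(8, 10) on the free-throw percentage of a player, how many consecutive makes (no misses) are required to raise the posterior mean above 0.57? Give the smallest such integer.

k = 6

After k makes and 0 misses the posterior is Beta(8+k, 10), with mean (8+k)/(8+10+k).
Set (8+k)/(18+k) > 0.57 and solve: k > (0.57·18 − 8)/(1 − 0.57) = 5.256.
The smallest integer exceeding 5.256 is 6, and checking k=6: (14)/(24) = 0.5833 > 0.57.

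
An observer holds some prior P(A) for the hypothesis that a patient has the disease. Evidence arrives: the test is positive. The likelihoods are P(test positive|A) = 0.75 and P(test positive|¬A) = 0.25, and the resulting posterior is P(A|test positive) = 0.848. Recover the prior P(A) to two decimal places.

Bayes' rule in odds form gives O(A|E) = O(A)·[P(E|A)/P(E|¬A)], hence O(A) = O(A|E)/LR.
Posterior odds = 0.848/(1−0.848) = 5.5789. LR = 0.75/0.25 = 3.0000.
Prior odds = 5.5789/3.0000 = 1.8596, so P(A) = 1.8596/(1+1.8596) ≈ 0.65.

P(A) = 0.65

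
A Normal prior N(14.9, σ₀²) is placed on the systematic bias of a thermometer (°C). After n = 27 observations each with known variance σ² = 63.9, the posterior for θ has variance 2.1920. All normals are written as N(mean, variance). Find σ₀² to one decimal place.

For the Normal–Normal model with known σ², precisions add: τ_n = τ₀ + n/σ².
So 1/σ₀² = 1/2.1920 − 27/63.9 = 0.456204 − 0.422535 = 0.033669.
Hence σ₀² = 1/0.033669 ≈ 29.7.

σ₀² = 29.7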